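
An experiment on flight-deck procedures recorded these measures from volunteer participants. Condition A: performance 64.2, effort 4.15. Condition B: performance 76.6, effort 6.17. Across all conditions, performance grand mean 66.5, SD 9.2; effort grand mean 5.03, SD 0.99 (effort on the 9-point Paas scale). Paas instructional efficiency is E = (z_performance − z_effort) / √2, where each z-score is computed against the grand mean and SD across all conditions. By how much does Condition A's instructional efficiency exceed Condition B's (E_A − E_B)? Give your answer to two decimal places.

0.49

Condition A: z_P = (64.2 − 66.5)/9.2 = -0.2500; z_E = (4.15 − 5.03)/0.99 = -0.8889; E_A = (-0.2500 − (-0.8889))/√2 = 0.4518.
Condition B: z_P = (76.6 − 66.5)/9.2 = 1.0978; z_E = (6.17 − 5.03)/0.99 = 1.1515; E_B = (1.0978 − 1.1515)/√2 = -0.0380.
E_A − E_B = 0.4518 − (-0.0380) = 0.4898 ≈ 0.49.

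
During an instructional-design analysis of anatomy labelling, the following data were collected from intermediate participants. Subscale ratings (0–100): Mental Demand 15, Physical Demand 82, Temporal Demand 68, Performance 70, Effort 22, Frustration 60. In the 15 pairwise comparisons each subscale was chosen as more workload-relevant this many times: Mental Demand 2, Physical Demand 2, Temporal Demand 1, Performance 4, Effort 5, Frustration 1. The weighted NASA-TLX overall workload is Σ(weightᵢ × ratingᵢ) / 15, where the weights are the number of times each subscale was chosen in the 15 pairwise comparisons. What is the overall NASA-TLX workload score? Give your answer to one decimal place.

47.5

The tallies are the weights (they sum to 15).
Weighted sum = 2·15 + 2·82 + 1·68 + 4·70 + 5·22 + 1·60
            = 30 + 164 + 68 + 280 + 110 + 60 = 712.
Overall workload = 712 / 15 = 47.4667 ≈ 47.5.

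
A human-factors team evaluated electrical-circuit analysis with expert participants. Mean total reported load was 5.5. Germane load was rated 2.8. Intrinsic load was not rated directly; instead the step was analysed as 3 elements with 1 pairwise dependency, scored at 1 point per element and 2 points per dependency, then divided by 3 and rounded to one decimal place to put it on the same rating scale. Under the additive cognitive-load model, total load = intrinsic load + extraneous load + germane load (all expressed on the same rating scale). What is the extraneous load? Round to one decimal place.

Intrinsic (element-interactivity): (3 × 1 + 1 × 2) / 3 = 5 / 3 = 1.6667 → 1.7.
extraneous load = total − intrinsic − germane
             = 5.5 − 1.7 − 2.8 = 1.0.

1.0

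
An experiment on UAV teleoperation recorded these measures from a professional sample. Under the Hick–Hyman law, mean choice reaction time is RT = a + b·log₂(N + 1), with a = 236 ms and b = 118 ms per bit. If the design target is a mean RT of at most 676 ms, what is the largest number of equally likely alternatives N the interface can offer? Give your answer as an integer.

12

Set 236 + 118·log₂(N + 1) ≤ 676.
log₂(N + 1) ≤ (676 − 236) / 118 = 3.7288.
N + 1 ≤ 2^3.7288 = 13.2581.
N ≤ 12.2581, so the largest integer N is 12.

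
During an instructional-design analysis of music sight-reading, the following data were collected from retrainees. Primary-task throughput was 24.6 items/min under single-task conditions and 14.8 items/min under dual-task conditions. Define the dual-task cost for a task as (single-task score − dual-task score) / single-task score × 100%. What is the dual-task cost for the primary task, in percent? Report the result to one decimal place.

39.8

Cost = (24.6 − 14.8) / 24.6 × 100%
     = 9.8000 / 24.6 × 100% = 39.8374%.
≈ 39.8%.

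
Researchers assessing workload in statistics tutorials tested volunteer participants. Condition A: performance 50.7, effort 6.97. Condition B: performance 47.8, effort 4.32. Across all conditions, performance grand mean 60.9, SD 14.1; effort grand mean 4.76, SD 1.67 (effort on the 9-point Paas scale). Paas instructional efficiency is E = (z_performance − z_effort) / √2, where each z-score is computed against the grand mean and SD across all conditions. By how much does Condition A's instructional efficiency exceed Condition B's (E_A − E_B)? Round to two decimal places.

Condition A: z_P = (50.7 − 60.9)/14.1 = -0.7234; z_E = (6.97 − 4.76)/1.67 = 1.3234; E_A = (-0.7234 − 1.3234)/√2 = -1.4473.
Condition B: z_P = (47.8 − 60.9)/14.1 = -0.9291; z_E = (4.32 − 4.76)/1.67 = -0.2635; E_B = (-0.9291 − (-0.2635))/√2 = -0.4707.
E_A − E_B = -1.4473 − (-0.4707) = -0.9766 ≈ -0.98.

-0.98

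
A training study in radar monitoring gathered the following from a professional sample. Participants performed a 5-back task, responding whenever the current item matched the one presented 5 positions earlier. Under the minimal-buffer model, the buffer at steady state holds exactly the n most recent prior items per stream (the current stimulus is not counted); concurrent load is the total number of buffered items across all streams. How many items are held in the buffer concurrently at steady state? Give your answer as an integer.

The buffer holds the 5 most recent prior items.
Steady-state concurrent load = 5 items.

5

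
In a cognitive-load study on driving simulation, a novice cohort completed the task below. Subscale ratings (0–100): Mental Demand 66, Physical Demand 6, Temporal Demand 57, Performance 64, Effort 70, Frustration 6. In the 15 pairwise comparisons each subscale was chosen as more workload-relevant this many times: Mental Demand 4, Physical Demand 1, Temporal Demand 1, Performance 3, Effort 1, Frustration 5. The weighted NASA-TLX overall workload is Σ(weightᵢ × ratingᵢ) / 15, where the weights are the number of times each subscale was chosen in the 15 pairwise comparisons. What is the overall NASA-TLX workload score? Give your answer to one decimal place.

The tallies are the weights (they sum to 15).
Weighted sum = 4·66 + 1·6 + 1·57 + 3·64 + 1·70 + 5·6
            = 264 + 6 + 57 + 192 + 70 + 30 = 619.
Overall workload = 619 / 15 = 41.2667 ≈ 41.3.

41.3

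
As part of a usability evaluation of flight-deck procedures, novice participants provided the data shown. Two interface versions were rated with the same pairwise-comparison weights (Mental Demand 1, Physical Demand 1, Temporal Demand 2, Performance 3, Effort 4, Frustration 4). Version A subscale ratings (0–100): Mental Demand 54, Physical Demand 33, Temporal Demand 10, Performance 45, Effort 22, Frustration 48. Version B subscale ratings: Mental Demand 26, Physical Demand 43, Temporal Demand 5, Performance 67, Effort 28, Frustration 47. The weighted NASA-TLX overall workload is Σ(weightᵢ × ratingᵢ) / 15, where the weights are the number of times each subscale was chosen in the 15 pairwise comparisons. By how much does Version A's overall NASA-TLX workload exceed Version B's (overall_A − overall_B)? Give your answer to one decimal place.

-3.9

Version A weighted sum = 1·54 + 1·33 + 2·10 + 3·45 + 4·22 + 4·48 = 54 + 33 + 20 + 135 + 88 + 192 = 522; overall_A = 522/15 = 34.8000.
Version B weighted sum = 1·26 + 1·43 + 2·5 + 3·67 + 4·28 + 4·47 = 26 + 43 + 10 + 201 + 112 + 188 = 580; overall_B = 580/15 = 38.6667.
Difference = 34.8000 − 38.6667 = -3.8667 ≈ -3.9.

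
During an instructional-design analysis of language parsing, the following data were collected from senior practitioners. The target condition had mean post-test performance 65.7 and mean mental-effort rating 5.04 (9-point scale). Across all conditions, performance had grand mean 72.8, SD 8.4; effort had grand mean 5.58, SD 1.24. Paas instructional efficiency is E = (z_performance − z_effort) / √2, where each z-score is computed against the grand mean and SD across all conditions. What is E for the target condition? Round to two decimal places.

z_performance = (65.7 − 72.8) / 8.4 = -7.1000 / 8.4 = -0.8452.
z_effort = (5.04 − 5.58) / 1.24 = -0.5400 / 1.24 = -0.4355.
z_P − z_E = -0.8452 − (-0.4355) = -0.4097.
E = -0.4097 / √2 = -0.4097 / 1.41421 = -0.2897 ≈ -0.29.

-0.29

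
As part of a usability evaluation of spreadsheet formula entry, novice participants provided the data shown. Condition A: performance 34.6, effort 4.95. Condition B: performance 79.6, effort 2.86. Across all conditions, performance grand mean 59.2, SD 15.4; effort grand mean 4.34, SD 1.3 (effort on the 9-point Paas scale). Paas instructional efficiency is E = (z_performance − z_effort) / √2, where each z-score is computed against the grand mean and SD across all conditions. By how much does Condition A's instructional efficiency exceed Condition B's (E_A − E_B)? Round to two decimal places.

-3.20

Condition A: z_P = (34.6 − 59.2)/15.4 = -1.5974; z_E = (4.95 − 4.34)/1.3 = 0.4692; E_A = (-1.5974 − 0.4692)/√2 = -1.4613.
Condition B: z_P = (79.6 − 59.2)/15.4 = 1.3247; z_E = (2.86 − 4.34)/1.3 = -1.1385; E_B = (1.3247 − (-1.1385))/√2 = 1.7417.
E_A − E_B = -1.4613 − 1.7417 = -3.2030 ≈ -3.20.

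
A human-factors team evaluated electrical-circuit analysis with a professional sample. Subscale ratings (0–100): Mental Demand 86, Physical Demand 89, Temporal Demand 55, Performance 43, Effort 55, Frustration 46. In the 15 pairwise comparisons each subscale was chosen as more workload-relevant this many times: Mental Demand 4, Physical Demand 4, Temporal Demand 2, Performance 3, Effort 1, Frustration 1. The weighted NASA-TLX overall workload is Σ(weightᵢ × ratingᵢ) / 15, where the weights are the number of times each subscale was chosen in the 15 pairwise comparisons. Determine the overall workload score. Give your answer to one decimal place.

The tallies are the weights (they sum to 15).
Weighted sum = 4·86 + 4·89 + 2·55 + 3·43 + 1·55 + 1·46
            = 344 + 356 + 110 + 129 + 55 + 46 = 1040.
Overall workload = 1040 / 15 = 69.3333 ≈ 69.3.

69.3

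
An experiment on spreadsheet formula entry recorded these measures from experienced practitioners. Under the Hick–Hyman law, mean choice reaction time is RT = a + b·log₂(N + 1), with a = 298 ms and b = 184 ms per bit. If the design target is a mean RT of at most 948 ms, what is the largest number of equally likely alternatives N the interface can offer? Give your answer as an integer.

Set 298 + 184·log₂(N + 1) ≤ 948.
log₂(N + 1) ≤ (948 − 298) / 184 = 3.5326.
N + 1 ≤ 2^3.5326 = 11.5723.
N ≤ 10.5723, so the largest integer N is 10.

10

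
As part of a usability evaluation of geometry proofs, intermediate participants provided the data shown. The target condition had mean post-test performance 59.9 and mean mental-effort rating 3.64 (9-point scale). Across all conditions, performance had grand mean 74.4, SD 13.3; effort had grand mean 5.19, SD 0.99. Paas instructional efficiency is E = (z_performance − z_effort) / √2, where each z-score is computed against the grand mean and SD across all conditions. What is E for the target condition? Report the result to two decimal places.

z_performance = (59.9 − 74.4) / 13.3 = -14.5000 / 13.3 = -1.0902.
z_effort = (3.64 − 5.19) / 0.99 = -1.5500 / 0.99 = -1.5657.
z_P − z_E = -1.0902 − (-1.5657) = 0.4755.
E = 0.4755 / √2 = 0.4755 / 1.41421 = 0.3362 ≈ 0.34.

0.34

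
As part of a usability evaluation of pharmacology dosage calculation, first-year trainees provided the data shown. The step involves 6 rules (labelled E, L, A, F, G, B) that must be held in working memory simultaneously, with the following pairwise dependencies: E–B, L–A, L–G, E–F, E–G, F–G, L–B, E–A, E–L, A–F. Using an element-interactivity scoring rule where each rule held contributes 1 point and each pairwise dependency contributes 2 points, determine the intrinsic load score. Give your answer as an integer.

26

Count of rules held simultaneously: 6.
Count of pairwise dependencies listed: 10.
Element contribution: 6 × 1 = 6.
Interaction contribution: 10 × 2 = 20.
Intrinsic load = 6 + 20 = 26.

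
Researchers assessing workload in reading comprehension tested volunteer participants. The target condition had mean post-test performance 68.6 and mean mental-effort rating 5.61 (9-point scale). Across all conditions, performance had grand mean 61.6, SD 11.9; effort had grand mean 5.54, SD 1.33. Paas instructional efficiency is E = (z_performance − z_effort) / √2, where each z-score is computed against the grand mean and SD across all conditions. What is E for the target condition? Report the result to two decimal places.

0.38

z_performance = (68.6 − 61.6) / 11.9 = 7.0000 / 11.9 = 0.5882.
z_effort = (5.61 − 5.54) / 1.33 = 0.0700 / 1.33 = 0.0526.
z_P − z_E = 0.5882 − 0.0526 = 0.5356.
E = 0.5356 / √2 = 0.5356 / 1.41421 = 0.3787 ≈ 0.38.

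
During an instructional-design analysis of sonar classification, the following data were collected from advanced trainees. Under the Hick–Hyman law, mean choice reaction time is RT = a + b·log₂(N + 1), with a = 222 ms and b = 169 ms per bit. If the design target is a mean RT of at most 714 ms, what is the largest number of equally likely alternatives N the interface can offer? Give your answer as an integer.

Set 222 + 169·log₂(N + 1) ≤ 714.
log₂(N + 1) ≤ (714 − 222) / 169 = 2.9112.
N + 1 ≤ 2^2.9112 = 7.5224.
N ≤ 6.5224, so the largest integer N is 6.

6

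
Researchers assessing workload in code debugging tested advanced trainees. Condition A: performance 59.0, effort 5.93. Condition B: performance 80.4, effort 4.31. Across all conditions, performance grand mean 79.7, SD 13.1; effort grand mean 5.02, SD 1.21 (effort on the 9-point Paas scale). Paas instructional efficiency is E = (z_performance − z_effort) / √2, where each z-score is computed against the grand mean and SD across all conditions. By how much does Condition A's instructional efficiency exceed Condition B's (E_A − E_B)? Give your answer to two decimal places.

Condition A: z_P = (59.0 − 79.7)/13.1 = -1.5802; z_E = (5.93 − 5.02)/1.21 = 0.7521; E_A = (-1.5802 − 0.7521)/√2 = -1.6492.
Condition B: z_P = (80.4 − 79.7)/13.1 = 0.0534; z_E = (4.31 − 5.02)/1.21 = -0.5868; E_B = (0.0534 − (-0.5868))/√2 = 0.4527.
E_A − E_B = -1.6492 − 0.4527 = -2.1019 ≈ -2.10.

-2.10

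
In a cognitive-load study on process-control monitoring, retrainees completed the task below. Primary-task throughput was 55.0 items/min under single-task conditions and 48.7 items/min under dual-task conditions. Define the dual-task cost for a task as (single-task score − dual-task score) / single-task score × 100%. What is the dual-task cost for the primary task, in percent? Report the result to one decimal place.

Cost = (55.0 − 48.7) / 55.0 × 100%
     = 6.3000 / 55.0 × 100% = 11.4545%.
≈ 11.5%.

11.5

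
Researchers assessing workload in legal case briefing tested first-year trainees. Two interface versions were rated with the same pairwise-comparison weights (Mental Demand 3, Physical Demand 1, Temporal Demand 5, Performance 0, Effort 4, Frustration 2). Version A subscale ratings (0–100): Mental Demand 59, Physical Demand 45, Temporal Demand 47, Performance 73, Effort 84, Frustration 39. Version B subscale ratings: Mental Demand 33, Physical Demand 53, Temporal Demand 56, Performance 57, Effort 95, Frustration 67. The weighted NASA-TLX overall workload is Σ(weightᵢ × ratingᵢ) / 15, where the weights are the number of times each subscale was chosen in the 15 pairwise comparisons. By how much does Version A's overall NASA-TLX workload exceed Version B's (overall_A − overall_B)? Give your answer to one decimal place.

Version A weighted sum = 3·59 + 1·45 + 5·47 + 0·73 + 4·84 + 2·39 = 177 + 45 + 235 + 0 + 336 + 78 = 871; overall_A = 871/15 = 58.0667.
Version B weighted sum = 3·33 + 1·53 + 5·56 + 0·57 + 4·95 + 2·67 = 99 + 53 + 280 + 0 + 380 + 134 = 946; overall_B = 946/15 = 63.0667.
Difference = 58.0667 − 63.0667 = -5.0000 ≈ -5.0.

-5.0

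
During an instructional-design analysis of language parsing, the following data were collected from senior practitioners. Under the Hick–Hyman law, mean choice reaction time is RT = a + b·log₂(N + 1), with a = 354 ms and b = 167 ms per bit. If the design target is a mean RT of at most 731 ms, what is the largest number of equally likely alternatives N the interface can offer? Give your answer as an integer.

3

Set 354 + 167·log₂(N + 1) ≤ 731.
log₂(N + 1) ≤ (731 − 354) / 167 = 2.2575.
N + 1 ≤ 2^2.2575 = 4.7816.
N ≤ 3.7816, so the largest integer N is 3.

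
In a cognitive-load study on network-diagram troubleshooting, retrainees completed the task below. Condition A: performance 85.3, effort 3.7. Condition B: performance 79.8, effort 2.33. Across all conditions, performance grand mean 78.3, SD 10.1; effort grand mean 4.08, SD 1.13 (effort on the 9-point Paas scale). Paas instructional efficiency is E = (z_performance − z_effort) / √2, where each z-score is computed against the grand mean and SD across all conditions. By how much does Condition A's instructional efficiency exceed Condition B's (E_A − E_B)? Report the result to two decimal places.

Condition A: z_P = (85.3 − 78.3)/10.1 = 0.6931; z_E = (3.7 − 4.08)/1.13 = -0.3363; E_A = (0.6931 − (-0.3363))/√2 = 0.7279.
Condition B: z_P = (79.8 − 78.3)/10.1 = 0.1485; z_E = (2.33 − 4.08)/1.13 = -1.5487; E_B = (0.1485 − (-1.5487))/√2 = 1.2001.
E_A − E_B = 0.7279 − 1.2001 = -0.4722 ≈ -0.47.

-0.47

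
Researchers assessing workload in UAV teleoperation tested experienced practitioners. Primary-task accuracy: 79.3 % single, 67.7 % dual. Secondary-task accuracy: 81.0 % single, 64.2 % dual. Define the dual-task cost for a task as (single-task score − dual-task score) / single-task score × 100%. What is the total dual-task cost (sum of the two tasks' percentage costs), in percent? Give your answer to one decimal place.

Primary cost = (79.3 − 67.7) / 79.3 × 100% = 14.6280%.
Secondary cost = (81.0 − 64.2) / 81.0 × 100% = 20.7407%.
Total = 14.6280% + 20.7407% = 35.3687% ≈ 35.4%.

35.4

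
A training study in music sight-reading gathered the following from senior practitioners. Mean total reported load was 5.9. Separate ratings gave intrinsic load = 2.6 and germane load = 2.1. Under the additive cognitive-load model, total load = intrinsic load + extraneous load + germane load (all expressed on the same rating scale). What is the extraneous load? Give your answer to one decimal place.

1.2

extraneous load = total − intrinsic − germane
             = 5.9 − 2.6 − 2.1 = 1.2.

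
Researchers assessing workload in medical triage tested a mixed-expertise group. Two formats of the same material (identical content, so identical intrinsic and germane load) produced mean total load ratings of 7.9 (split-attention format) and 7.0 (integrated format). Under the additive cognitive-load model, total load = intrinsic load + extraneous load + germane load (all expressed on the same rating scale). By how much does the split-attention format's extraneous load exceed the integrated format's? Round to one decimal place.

Intrinsic and germane load are equal across formats, so the difference in total load equals the difference in extraneous load.
Extraneous-load difference = 7.9 − 7.0 = 0.9.

0.9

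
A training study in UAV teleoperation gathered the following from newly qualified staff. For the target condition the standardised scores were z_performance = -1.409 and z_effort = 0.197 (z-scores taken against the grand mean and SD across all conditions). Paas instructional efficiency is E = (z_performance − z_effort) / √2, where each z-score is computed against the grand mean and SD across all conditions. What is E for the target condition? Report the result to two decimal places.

-1.14

z_P − z_E = -1.409 − 0.197 = -1.6060.
E = -1.6060 / √2 = -1.6060 / 1.41421 = -1.1356 ≈ -1.14.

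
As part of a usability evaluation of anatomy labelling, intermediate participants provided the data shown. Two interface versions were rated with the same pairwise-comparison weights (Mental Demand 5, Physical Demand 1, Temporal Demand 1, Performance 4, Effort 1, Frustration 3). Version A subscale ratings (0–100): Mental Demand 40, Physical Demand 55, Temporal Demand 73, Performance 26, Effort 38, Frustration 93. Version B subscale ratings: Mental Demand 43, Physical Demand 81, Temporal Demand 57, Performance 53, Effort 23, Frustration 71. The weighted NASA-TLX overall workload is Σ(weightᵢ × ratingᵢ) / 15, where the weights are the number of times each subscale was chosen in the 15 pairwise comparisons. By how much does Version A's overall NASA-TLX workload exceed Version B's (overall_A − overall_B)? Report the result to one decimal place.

Version A weighted sum = 5·40 + 1·55 + 1·73 + 4·26 + 1·38 + 3·93 = 200 + 55 + 73 + 104 + 38 + 279 = 749; overall_A = 749/15 = 49.9333.
Version B weighted sum = 5·43 + 1·81 + 1·57 + 4·53 + 1·23 + 3·71 = 215 + 81 + 57 + 212 + 23 + 213 = 801; overall_B = 801/15 = 53.4000.
Difference = 49.9333 − 53.4000 = -3.4667 ≈ -3.5.

-3.5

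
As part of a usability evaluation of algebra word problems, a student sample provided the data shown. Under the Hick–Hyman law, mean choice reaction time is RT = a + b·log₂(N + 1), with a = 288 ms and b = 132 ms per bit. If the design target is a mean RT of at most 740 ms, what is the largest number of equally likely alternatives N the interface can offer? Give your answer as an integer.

Set 288 + 132·log₂(N + 1) ≤ 740.
log₂(N + 1) ≤ (740 − 288) / 132 = 3.4242.
N + 1 ≤ 2^3.4242 = 10.7346.
N ≤ 9.7346, so the largest integer N is 9.

9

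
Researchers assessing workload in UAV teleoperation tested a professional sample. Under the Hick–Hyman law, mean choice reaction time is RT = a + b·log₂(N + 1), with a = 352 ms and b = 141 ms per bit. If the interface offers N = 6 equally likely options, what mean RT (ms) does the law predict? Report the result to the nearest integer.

748

log₂(6 + 1) = log₂(7) = 2.8074.
RT = 352 + 141 × 2.8074 = 352 + 395.8434 = 747.8434 ms.
≈ 748 ms.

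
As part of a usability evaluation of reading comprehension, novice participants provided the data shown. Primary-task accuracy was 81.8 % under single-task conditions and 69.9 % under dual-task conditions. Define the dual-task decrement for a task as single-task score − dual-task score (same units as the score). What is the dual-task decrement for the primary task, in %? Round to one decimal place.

Decrement = 81.8 − 69.9 = 11.9000 % ≈ 11.9 %.

11.9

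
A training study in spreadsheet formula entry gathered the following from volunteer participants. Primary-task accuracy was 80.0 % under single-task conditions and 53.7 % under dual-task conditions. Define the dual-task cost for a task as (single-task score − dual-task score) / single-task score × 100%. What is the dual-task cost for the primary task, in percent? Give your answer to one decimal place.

Cost = (80.0 − 53.7) / 80.0 × 100%
     = 26.3000 / 80.0 × 100% = 32.8750%.
≈ 32.9%.

32.9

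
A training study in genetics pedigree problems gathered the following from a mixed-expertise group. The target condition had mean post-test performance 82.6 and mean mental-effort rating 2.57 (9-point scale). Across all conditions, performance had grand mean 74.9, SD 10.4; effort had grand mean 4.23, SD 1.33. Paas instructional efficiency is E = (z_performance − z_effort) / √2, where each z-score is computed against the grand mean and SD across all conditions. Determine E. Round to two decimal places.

z_performance = (82.6 − 74.9) / 10.4 = 7.7000 / 10.4 = 0.7404.
z_effort = (2.57 − 4.23) / 1.33 = -1.6600 / 1.33 = -1.2481.
z_P − z_E = 0.7404 − (-1.2481) = 1.9885.
E = 1.9885 / √2 = 1.9885 / 1.41421 = 1.4061 ≈ 1.41.

1.41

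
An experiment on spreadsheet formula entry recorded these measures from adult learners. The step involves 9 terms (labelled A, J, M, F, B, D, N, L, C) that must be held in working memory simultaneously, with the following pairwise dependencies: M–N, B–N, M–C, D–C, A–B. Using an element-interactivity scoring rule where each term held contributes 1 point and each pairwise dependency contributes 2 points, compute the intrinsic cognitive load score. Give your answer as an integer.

19

Count of terms held simultaneously: 9.
Count of pairwise dependencies listed: 5.
Element contribution: 9 × 1 = 9.
Interaction contribution: 5 × 2 = 10.
Intrinsic load = 9 + 10 = 19.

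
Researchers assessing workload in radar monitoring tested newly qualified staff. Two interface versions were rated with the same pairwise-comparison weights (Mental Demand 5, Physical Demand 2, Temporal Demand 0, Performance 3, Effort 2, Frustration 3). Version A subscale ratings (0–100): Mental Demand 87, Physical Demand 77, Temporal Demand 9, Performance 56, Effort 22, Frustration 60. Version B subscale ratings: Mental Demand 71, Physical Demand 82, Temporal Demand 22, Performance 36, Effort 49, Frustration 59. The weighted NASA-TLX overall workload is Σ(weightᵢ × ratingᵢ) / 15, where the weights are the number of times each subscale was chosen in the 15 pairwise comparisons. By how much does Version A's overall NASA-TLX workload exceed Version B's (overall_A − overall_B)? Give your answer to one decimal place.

Version A weighted sum = 5·87 + 2·77 + 0·9 + 3·56 + 2·22 + 3·60 = 435 + 154 + 0 + 168 + 44 + 180 = 981; overall_A = 981/15 = 65.4000.
Version B weighted sum = 5·71 + 2·82 + 0·22 + 3·36 + 2·49 + 3·59 = 355 + 164 + 0 + 108 + 98 + 177 = 902; overall_B = 902/15 = 60.1333.
Difference = 65.4000 − 60.1333 = 5.2667 ≈ 5.3.

5.3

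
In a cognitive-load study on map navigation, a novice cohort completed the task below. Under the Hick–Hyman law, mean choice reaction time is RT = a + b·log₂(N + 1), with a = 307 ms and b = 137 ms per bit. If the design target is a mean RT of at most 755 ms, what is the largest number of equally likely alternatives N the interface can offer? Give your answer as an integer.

8

Set 307 + 137·log₂(N + 1) ≤ 755.
log₂(N + 1) ≤ (755 − 307) / 137 = 3.2701.
N + 1 ≤ 2^3.2701 = 9.6471.
N ≤ 8.6471, so the largest integer N is 8.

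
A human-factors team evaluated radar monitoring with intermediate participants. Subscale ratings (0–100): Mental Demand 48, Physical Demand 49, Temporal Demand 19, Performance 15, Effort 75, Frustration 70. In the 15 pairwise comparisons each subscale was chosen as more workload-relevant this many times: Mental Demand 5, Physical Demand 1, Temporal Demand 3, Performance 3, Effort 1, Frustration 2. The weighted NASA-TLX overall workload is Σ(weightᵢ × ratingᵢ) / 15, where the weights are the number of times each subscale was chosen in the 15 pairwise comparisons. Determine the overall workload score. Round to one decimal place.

The tallies are the weights (they sum to 15).
Weighted sum = 5·48 + 1·49 + 3·19 + 3·15 + 1·75 + 2·70
            = 240 + 49 + 57 + 45 + 75 + 140 = 606.
Overall workload = 606 / 15 = 40.4000 ≈ 40.4.

40.4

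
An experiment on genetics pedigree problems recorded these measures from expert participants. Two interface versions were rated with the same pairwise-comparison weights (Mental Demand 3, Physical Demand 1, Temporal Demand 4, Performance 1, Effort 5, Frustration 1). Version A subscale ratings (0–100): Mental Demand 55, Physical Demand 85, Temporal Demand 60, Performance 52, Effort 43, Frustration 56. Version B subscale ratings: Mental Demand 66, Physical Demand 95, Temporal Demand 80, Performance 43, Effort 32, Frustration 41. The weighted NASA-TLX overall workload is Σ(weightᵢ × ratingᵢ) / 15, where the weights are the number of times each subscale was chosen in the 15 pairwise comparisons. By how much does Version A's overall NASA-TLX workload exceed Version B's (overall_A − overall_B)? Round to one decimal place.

-2.9

Version A weighted sum = 3·55 + 1·85 + 4·60 + 1·52 + 5·43 + 1·56 = 165 + 85 + 240 + 52 + 215 + 56 = 813; overall_A = 813/15 = 54.2000.
Version B weighted sum = 3·66 + 1·95 + 4·80 + 1·43 + 5·32 + 1·41 = 198 + 95 + 320 + 43 + 160 + 41 = 857; overall_B = 857/15 = 57.1333.
Difference = 54.2000 − 57.1333 = -2.9333 ≈ -2.9.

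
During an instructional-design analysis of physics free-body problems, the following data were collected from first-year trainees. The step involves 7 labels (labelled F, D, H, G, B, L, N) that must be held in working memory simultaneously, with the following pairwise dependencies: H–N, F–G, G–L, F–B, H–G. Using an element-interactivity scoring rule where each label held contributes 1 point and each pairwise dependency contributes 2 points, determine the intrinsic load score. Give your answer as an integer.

17

Count of labels held simultaneously: 7.
Count of pairwise dependencies listed: 5.
Element contribution: 7 × 1 = 7.
Interaction contribution: 5 × 2 = 10.
Intrinsic load = 7 + 10 = 17.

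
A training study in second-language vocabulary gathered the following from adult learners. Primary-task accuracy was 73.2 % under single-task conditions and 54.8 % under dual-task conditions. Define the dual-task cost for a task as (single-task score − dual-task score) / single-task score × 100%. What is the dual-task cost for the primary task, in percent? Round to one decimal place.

25.1

Cost = (73.2 − 54.8) / 73.2 × 100%
     = 18.4000 / 73.2 × 100% = 25.1366%.
≈ 25.1%.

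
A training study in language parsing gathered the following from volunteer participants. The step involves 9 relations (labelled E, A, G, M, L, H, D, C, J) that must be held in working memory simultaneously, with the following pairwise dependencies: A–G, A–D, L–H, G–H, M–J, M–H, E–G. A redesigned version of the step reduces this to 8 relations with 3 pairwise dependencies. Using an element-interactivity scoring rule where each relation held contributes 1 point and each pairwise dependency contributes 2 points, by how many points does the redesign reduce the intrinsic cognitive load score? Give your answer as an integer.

Original: 9 × 1 + 7 × 2 = 9 + 14 = 23.
Redesigned: 8 × 1 + 3 × 2 = 8 + 6 = 14.
Reduction = 23 − 14 = 9.

9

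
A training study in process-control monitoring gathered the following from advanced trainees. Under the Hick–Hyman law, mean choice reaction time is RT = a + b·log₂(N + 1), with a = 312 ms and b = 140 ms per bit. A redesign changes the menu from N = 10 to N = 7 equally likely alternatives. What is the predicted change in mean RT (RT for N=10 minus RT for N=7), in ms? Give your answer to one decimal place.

64.3

RT(10) = 312 + 140·log₂(11) = 312 + 140·3.4594 = 796.3160 ms.
RT(7) = 312 + 140·log₂(8) = 312 + 140·3.0000 = 732.0000 ms.
Difference = 796.3160 − 732.0000 = 64.3160 ≈ 64.3 ms.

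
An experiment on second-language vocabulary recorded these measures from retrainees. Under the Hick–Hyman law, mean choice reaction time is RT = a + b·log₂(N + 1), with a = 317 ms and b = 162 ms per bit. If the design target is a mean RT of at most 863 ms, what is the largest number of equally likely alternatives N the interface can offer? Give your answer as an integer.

9

Set 317 + 162·log₂(N + 1) ≤ 863.
log₂(N + 1) ≤ (863 − 317) / 162 = 3.3704.
N + 1 ≤ 2^3.3704 = 10.3417.
N ≤ 9.3417, so the largest integer N is 9.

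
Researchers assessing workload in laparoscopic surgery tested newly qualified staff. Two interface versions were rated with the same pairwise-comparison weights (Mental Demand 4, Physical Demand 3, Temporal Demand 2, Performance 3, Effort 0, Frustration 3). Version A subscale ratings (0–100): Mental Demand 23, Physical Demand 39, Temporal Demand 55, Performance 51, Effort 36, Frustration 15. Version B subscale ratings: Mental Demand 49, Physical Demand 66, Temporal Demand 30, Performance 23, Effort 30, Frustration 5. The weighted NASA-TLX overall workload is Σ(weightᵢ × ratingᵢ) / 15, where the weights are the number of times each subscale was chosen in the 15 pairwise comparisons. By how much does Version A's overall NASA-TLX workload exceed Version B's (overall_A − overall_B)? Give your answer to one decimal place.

Version A weighted sum = 4·23 + 3·39 + 2·55 + 3·51 + 0·36 + 3·15 = 92 + 117 + 110 + 153 + 0 + 45 = 517; overall_A = 517/15 = 34.4667.
Version B weighted sum = 4·49 + 3·66 + 2·30 + 3·23 + 0·30 + 3·5 = 196 + 198 + 60 + 69 + 0 + 15 = 538; overall_B = 538/15 = 35.8667.
Difference = 34.4667 − 35.8667 = -1.4000 ≈ -1.4.

-1.4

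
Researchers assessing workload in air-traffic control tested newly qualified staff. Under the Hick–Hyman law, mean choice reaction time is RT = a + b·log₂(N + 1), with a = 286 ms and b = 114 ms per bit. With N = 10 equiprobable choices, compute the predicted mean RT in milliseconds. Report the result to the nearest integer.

log₂(10 + 1) = log₂(11) = 3.4594.
RT = 286 + 114 × 3.4594 = 286 + 394.3716 = 680.3716 ms.
≈ 680 ms.

680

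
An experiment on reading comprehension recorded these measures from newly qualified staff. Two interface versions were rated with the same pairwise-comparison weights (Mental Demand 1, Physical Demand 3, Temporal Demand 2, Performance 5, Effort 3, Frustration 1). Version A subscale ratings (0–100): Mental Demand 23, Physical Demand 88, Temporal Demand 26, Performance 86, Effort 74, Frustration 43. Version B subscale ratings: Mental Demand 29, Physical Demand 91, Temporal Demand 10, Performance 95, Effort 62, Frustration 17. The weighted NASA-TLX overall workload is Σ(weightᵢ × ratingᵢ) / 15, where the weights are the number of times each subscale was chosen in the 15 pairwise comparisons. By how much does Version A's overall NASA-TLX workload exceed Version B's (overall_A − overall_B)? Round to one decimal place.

2.3

Version A weighted sum = 1·23 + 3·88 + 2·26 + 5·86 + 3·74 + 1·43 = 23 + 264 + 52 + 430 + 222 + 43 = 1034; overall_A = 1034/15 = 68.9333.
Version B weighted sum = 1·29 + 3·91 + 2·10 + 5·95 + 3·62 + 1·17 = 29 + 273 + 20 + 475 + 186 + 17 = 1000; overall_B = 1000/15 = 66.6667.
Difference = 68.9333 − 66.6667 = 2.2666 ≈ 2.3.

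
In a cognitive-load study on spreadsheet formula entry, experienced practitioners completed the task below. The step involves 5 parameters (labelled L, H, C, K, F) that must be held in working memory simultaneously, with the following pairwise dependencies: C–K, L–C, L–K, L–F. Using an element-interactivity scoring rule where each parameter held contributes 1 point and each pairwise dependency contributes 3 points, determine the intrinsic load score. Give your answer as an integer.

17

Count of parameters held simultaneously: 5.
Count of pairwise dependencies listed: 4.
Element contribution: 5 × 1 = 5.
Interaction contribution: 4 × 3 = 12.
Intrinsic load = 5 + 12 = 17.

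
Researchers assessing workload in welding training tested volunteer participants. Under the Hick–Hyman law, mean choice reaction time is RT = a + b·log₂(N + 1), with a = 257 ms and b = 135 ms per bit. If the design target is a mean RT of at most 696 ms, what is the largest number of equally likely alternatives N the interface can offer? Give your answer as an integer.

Set 257 + 135·log₂(N + 1) ≤ 696.
log₂(N + 1) ≤ (696 − 257) / 135 = 3.2519.
N + 1 ≤ 2^3.2519 = 9.5262.
N ≤ 8.5262, so the largest integer N is 8.

8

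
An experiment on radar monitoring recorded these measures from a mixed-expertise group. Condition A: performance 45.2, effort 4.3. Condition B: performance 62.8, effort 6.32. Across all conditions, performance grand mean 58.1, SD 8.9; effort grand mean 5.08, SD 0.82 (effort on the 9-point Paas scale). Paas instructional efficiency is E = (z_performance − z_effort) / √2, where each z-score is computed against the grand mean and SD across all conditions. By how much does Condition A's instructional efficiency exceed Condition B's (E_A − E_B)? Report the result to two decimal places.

Condition A: z_P = (45.2 − 58.1)/8.9 = -1.4494; z_E = (4.3 − 5.08)/0.82 = -0.9512; E_A = (-1.4494 − (-0.9512))/√2 = -0.3523.
Condition B: z_P = (62.8 − 58.1)/8.9 = 0.5281; z_E = (6.32 − 5.08)/0.82 = 1.5122; E_B = (0.5281 − 1.5122)/√2 = -0.6959.
E_A − E_B = -0.3523 − (-0.6959) = 0.3436 ≈ 0.34.

0.34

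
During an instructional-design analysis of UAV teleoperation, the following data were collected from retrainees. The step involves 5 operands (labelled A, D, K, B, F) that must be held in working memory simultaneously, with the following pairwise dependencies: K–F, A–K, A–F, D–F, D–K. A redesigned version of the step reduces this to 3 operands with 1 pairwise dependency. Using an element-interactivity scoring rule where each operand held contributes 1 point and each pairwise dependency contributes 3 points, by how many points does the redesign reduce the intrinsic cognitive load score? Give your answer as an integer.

14

Original: 5 × 1 + 5 × 3 = 5 + 15 = 20.
Redesigned: 3 × 1 + 1 × 3 = 3 + 3 = 6.
Reduction = 20 − 6 = 14.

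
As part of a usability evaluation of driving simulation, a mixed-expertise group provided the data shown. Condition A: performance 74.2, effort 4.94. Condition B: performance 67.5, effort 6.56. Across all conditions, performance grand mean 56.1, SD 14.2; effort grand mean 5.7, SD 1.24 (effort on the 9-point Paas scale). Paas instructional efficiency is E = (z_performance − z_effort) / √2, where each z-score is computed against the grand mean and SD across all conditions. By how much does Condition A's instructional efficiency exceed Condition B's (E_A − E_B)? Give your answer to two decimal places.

Condition A: z_P = (74.2 − 56.1)/14.2 = 1.2746; z_E = (4.94 − 5.7)/1.24 = -0.6129; E_A = (1.2746 − (-0.6129))/√2 = 1.3347.
Condition B: z_P = (67.5 − 56.1)/14.2 = 0.8028; z_E = (6.56 − 5.7)/1.24 = 0.6935; E_B = (0.8028 − 0.6935)/√2 = 0.0773.
E_A − E_B = 1.3347 − 0.0773 = 1.2574 ≈ 1.26.

1.26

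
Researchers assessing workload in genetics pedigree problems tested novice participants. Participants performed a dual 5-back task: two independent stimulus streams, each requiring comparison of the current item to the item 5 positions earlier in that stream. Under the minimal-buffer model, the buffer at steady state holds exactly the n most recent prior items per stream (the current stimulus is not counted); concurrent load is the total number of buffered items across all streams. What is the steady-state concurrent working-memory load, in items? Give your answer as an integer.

10

Each stream's buffer holds its 5 most recent prior items.
Two independent streams: 2 × 5 = 10 buffered items at steady state.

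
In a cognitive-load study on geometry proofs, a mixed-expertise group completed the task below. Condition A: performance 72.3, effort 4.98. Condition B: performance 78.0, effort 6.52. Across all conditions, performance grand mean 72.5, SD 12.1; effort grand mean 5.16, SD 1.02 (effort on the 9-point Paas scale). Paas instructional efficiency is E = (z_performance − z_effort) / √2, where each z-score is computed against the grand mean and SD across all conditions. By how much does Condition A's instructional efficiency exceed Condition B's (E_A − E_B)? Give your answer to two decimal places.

0.73

Condition A: z_P = (72.3 − 72.5)/12.1 = -0.0165; z_E = (4.98 − 5.16)/1.02 = -0.1765; E_A = (-0.0165 − (-0.1765))/√2 = 0.1131.
Condition B: z_P = (78.0 − 72.5)/12.1 = 0.4545; z_E = (6.52 − 5.16)/1.02 = 1.3333; E_B = (0.4545 − 1.3333)/√2 = -0.6214.
E_A − E_B = 0.1131 − (-0.6214) = 0.7345 ≈ 0.73.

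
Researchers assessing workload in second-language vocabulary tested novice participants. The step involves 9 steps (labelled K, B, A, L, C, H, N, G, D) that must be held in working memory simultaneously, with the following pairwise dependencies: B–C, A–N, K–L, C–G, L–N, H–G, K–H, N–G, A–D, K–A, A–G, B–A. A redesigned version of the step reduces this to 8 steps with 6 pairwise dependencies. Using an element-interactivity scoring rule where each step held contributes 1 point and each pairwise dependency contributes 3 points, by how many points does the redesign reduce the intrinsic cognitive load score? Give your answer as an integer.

Original: 9 × 1 + 12 × 3 = 9 + 36 = 45.
Redesigned: 8 × 1 + 6 × 3 = 8 + 18 = 26.
Reduction = 45 − 26 = 19.

19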